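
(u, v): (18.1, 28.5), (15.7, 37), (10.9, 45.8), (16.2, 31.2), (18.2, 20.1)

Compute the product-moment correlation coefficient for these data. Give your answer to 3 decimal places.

-0.922

n = 5, Σu = 79.1, Σv = 162.6, Σu² = 1286.59, Σv² = 5656.34, Σuv = 2467.23
nΣuv − ΣuΣv = 12336.15 − 12861.66 = -525.51
nΣu² − (Σu)² = 6432.95 − 6256.81 = 176.14; nΣv² − (Σv)² = 28281.7 − 26438.76 = 1842.94
r = -525.51 / √(176.14 × 1842.94) = -525.51 / 569.7503 ≈ -0.922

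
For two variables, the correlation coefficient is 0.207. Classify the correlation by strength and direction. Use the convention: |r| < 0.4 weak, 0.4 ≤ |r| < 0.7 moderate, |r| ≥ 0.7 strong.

r = 0.207 > 0 so the relationship is positive.
|r| = 0.207, which falls in the weak range.

weak positive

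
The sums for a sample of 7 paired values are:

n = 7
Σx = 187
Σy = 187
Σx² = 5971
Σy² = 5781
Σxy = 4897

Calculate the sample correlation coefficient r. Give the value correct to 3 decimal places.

-0.113

r = (nΣxy − ΣxΣy) / √[(nΣx² − (Σx)²)(nΣy² − (Σy)²)]
Numerator: 7×4897 − 187×187 = -690
Denominator: √[(41797 − 34969)(40467 − 34969)] = √[6828 × 5498] = 6127.0175
r = -690 / 6127.0175 ≈ -0.113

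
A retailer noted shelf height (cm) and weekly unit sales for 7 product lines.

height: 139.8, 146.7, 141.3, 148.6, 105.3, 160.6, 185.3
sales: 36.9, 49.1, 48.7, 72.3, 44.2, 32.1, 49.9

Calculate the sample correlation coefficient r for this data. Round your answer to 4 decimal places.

0.0696

n = 7, Σx = 1027.6, Σy = 333.2, Σx² = 154329.12, Σy² = 16845.46, Σxy = 49042.67
nΣxy − ΣxΣy = 343298.69 − 342396.32 = 902.37
nΣx² − (Σx)² = 1080303.84 − 1055961.76 = 24342.08; nΣy² − (Σy)² = 117918.22 − 111022.24 = 6895.98
r = 902.37 / √(24342.08 × 6895.98) = 902.37 / 12956.1760 ≈ 0.0696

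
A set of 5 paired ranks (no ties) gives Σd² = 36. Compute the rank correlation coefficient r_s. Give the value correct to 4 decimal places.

-0.8000

ρ = 1 − 6Σd² / [n(n²−1)] = 1 − 6×36 / (5×24)
  = 1 − 216/120 = 1 − 1.80000 ≈ -0.8000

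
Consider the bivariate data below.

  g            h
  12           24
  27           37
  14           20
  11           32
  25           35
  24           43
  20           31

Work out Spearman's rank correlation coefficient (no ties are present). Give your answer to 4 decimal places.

0.6429

Rank g: 2, 7, 3, 1, 6, 5, 4
Rank h: 2, 6, 1, 4, 5, 7, 3
d = rank(g) − rank(h): 0, 1, 2, -3, 1, -2, 1; Σd² = 20
ρ = 1 − 6Σd² / [n(n²−1)] = 1 − 6×20 / (7×48) = 1 − 120/336 ≈ 0.6429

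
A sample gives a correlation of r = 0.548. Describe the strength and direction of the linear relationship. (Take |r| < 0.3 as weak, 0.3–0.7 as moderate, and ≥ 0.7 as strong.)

moderate positive

r = 0.548 > 0 so the relationship is positive.
|r| = 0.548, which falls in the moderate range.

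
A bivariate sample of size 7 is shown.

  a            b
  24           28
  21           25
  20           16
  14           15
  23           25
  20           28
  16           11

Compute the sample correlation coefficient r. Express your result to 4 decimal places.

n = 7, Σa = 138, Σb = 148, Σa² = 2798, Σb² = 3420, Σab = 3038
nΣab − ΣaΣb = 21266 − 20424 = 842
nΣa² − (Σa)² = 19586 − 19044 = 542; nΣb² − (Σb)² = 23940 − 21904 = 2036
r = 842 / √(542 × 2036) = 842 / 1050.4818 ≈ 0.8015

0.8015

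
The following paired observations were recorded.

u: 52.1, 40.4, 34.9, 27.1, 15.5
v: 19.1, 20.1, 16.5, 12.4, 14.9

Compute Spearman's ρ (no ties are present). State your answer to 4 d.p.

0.8000

Rank u: 5, 4, 3, 2, 1
Rank v: 4, 5, 3, 1, 2
d = rank(u) − rank(v): 1, -1, 0, 1, -1; Σd² = 4
ρ = 1 − 6Σd² / [n(n²−1)] = 1 − 6×4 / (5×24) = 1 − 24/120 ≈ 0.8000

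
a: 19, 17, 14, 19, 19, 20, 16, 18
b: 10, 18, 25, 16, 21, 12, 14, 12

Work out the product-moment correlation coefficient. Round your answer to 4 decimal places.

n = 8, Σa = 142, Σb = 128, Σa² = 2548, Σb² = 2230, Σab = 2229
nΣab − ΣaΣb = 17832 − 18176 = -344
nΣa² − (Σa)² = 20384 − 20164 = 220; nΣb² − (Σb)² = 17840 − 16384 = 1456
r = -344 / √(220 × 1456) = -344 / 565.9682 ≈ -0.6078

-0.6078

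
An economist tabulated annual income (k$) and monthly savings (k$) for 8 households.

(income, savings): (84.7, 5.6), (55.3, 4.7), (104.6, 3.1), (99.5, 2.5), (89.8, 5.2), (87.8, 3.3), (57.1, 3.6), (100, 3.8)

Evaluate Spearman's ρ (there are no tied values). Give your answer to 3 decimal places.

Rank income: 3, 1, 8, 6, 5, 4, 2, 7
Rank savings: 8, 6, 2, 1, 7, 3, 4, 5
d = rank(income) − rank(savings): -5, -5, 6, 5, -2, 1, -2, 2; Σd² = 124
ρ = 1 − 6Σd² / [n(n²−1)] = 1 − 6×124 / (8×63) = 1 − 744/504 ≈ -0.476

-0.476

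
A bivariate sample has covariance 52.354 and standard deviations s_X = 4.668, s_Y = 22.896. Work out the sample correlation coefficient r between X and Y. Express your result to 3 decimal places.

0.490

r = Cov(X,Y) / (s_X · s_Y) = 52.354 / (4.668 × 22.896)
  = 52.354 / 106.8785 ≈ 0.490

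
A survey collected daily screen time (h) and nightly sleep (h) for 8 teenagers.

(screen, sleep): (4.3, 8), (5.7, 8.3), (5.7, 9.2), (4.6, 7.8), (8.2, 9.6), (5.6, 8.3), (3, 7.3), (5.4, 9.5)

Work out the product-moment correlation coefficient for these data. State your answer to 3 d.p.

0.816

n = 8, Σx = 42.5, Σy = 68, Σx² = 241.39, Σy² = 582.96, Σxy = 368.43
nΣxy − ΣxΣy = 2947.44 − 2890 = 57.44
nΣx² − (Σx)² = 1931.12 − 1806.25 = 124.87; nΣy² − (Σy)² = 4663.68 − 4624 = 39.68
r = 57.44 / √(124.87 × 39.68) = 57.44 / 70.3906 ≈ 0.816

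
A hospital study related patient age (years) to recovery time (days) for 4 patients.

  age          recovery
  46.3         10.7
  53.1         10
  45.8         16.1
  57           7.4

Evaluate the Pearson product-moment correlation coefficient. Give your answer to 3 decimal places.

-0.817

n = 4, Σx = 202.2, Σy = 44.2, Σx² = 10309.94, Σy² = 528.46, Σxy = 2185.59
nΣxy − ΣxΣy = 8742.36 − 8937.24 = -194.88
nΣx² − (Σx)² = 41239.76 − 40884.84 = 354.92; nΣy² − (Σy)² = 2113.84 − 1953.64 = 160.2
r = -194.88 / √(354.92 × 160.2) = -194.88 / 238.4495 ≈ -0.817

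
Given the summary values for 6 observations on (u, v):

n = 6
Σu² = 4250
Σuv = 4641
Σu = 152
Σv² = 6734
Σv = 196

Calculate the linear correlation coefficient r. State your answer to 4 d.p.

-0.8916

r = (nΣuv − ΣuΣv) / √[(nΣu² − (Σu)²)(nΣv² − (Σv)²)]
Numerator: 6×4641 − 152×196 = -1946
Denominator: √[(25500 − 23104)(40404 − 38416)] = √[2396 × 1988] = 2182.4867
r = -1946 / 2182.4867 ≈ -0.8916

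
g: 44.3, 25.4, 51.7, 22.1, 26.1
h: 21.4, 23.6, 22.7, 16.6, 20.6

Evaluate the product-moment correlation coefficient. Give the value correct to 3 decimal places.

n = 5, Σg = 169.6, Σh = 104.9, Σg² = 6450.16, Σh² = 2230.13, Σgh = 3625.57
nΣgh − ΣgΣh = 18127.85 − 17791.04 = 336.81
nΣg² − (Σg)² = 32250.8 − 28764.16 = 3486.64; nΣh² − (Σh)² = 11150.65 − 11004.01 = 146.64
r = 336.81 / √(3486.64 × 146.64) = 336.81 / 715.0391 ≈ 0.471

0.471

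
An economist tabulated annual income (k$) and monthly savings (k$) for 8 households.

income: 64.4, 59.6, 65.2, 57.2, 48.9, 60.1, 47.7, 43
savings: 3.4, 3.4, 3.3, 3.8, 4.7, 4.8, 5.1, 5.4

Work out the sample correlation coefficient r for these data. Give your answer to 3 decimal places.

-0.863

n = 8, Σx = 446.1, Σy = 33.9, Σx² = 25349.91, Σy² = 148.75, Σxy = 1847.9
nΣxy − ΣxΣy = 14783.2 − 15122.79 = -339.59
nΣx² − (Σx)² = 202799.28 − 199005.21 = 3794.07; nΣy² − (Σy)² = 1190 − 1149.21 = 40.79
r = -339.59 / √(3794.07 × 40.79) = -339.59 / 393.3956 ≈ -0.863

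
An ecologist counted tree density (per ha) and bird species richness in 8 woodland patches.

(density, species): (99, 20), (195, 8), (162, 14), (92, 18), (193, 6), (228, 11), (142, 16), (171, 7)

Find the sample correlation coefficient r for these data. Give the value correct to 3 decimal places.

n = 8, Σx = 1282, Σy = 100, Σx² = 221172, Σy² = 1446, Σxy = 14599
nΣxy − ΣxΣy = 116792 − 128200 = -11408
nΣx² − (Σx)² = 1769376 − 1643524 = 125852; nΣy² − (Σy)² = 11568 − 10000 = 1568
r = -11408 / √(125852 × 1568) = -11408 / 14047.6310 ≈ -0.812

-0.812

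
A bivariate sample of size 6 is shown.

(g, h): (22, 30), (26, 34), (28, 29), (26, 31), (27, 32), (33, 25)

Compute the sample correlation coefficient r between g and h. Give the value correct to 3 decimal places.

n = 6, Σg = 162, Σh = 181, Σg² = 4438, Σh² = 5507, Σgh = 4851
nΣgh − ΣgΣh = 29106 − 29322 = -216
nΣg² − (Σg)² = 26628 − 26244 = 384; nΣh² − (Σh)² = 33042 − 32761 = 281
r = -216 / √(384 × 281) = -216 / 328.4874 ≈ -0.658

-0.658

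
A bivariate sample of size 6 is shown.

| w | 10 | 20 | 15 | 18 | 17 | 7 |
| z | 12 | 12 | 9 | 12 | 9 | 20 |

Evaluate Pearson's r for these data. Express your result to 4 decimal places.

-0.6830

n = 6, Σw = 87, Σz = 74, Σw² = 1387, Σz² = 994, Σwz = 1004
nΣwz − ΣwΣz = 6024 − 6438 = -414
nΣw² − (Σw)² = 8322 − 7569 = 753; nΣz² − (Σz)² = 5964 − 5476 = 488
r = -414 / √(753 × 488) = -414 / 606.1881 ≈ -0.6830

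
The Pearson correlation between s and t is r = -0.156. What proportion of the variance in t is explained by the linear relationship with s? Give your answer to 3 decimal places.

r² = (-0.156)² = 0.024

0.024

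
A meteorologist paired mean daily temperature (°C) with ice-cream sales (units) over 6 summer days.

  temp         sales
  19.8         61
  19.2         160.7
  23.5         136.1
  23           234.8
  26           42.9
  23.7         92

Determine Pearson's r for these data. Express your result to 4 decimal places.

-0.2242

n = 6, Σx = 135.2, Σy = 727.5, Σx² = 3079.62, Σy² = 113504.15, Σxy = 16187.79
nΣxy − ΣxΣy = 97126.74 − 98358 = -1231.26
nΣx² − (Σx)² = 18477.72 − 18279.04 = 198.68; nΣy² − (Σy)² = 681024.9 − 529256.25 = 151768.65
r = -1231.26 / √(198.68 × 151768.65) = -1231.26 / 5491.2107 ≈ -0.2242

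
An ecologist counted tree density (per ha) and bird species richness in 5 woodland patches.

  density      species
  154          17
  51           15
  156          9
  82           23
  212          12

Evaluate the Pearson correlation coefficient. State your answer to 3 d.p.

-0.541

n = 5, Σx = 655, Σy = 76, Σx² = 102321, Σy² = 1268, Σxy = 9217
nΣxy − ΣxΣy = 46085 − 49780 = -3695
nΣx² − (Σx)² = 511605 − 429025 = 82580; nΣy² − (Σy)² = 6340 − 5776 = 564
r = -3695 / √(82580 × 564) = -3695 / 6824.5967 ≈ -0.541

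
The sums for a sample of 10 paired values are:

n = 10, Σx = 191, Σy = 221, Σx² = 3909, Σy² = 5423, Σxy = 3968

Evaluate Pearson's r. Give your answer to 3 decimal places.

r = (nΣxy − ΣxΣy) / √[(nΣx² − (Σx)²)(nΣy² − (Σy)²)]
Numerator: 10×3968 − 191×221 = -2531
Denominator: √[(39090 − 36481)(54230 − 48841)] = √[2609 × 5389] = 3749.6535
r = -2531 / 3749.6535 ≈ -0.675

-0.675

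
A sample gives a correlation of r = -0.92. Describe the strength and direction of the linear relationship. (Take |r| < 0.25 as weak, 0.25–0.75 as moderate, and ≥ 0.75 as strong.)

strong negative

r = -0.92 < 0 so the relationship is negative.
|r| = 0.92, which falls in the strong range.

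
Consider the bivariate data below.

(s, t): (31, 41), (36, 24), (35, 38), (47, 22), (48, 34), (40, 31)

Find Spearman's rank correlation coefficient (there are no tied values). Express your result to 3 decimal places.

-0.600

Rank s: 1, 3, 2, 5, 6, 4
Rank t: 6, 2, 5, 1, 4, 3
d = rank(s) − rank(t): -5, 1, -3, 4, 2, 1; Σd² = 56
ρ = 1 − 6Σd² / [n(n²−1)] = 1 − 6×56 / (6×35) = 1 − 336/210 ≈ -0.600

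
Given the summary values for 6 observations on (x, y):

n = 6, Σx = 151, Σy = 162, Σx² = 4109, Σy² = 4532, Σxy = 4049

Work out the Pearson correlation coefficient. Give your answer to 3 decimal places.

r = (nΣxy − ΣxΣy) / √[(nΣx² − (Σx)²)(nΣy² − (Σy)²)]
Numerator: 6×4049 − 151×162 = -168
Denominator: √[(24654 − 22801)(27192 − 26244)] = √[1853 × 948] = 1325.3845
r = -168 / 1325.3845 ≈ -0.127

-0.127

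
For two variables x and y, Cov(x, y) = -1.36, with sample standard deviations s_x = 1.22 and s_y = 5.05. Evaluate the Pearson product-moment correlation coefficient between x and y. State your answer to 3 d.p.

r = Cov(x,y) / (s_x · s_y) = -1.36 / (1.22 × 5.05)
  = -1.36 / 6.1610 ≈ -0.221

-0.221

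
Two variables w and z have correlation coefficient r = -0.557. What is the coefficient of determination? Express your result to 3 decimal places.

r² = (-0.557)² = 0.310

0.310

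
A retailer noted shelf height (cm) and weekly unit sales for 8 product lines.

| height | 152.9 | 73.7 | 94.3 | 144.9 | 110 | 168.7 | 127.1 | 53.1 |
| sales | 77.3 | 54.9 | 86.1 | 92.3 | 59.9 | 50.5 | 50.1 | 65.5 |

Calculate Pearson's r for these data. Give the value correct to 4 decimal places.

n = 8, Σx = 924.7, Σy = 536.6, Σx² = 118232.31, Σy² = 37860.32, Σxy = 62312.91
nΣxy − ΣxΣy = 498503.28 − 496194.02 = 2309.26
nΣx² − (Σx)² = 945858.48 − 855070.09 = 90788.39; nΣy² − (Σy)² = 302882.56 − 287939.56 = 14943
r = 2309.26 / √(90788.39 × 14943) = 2309.26 / 36832.7424 ≈ 0.0627

0.0627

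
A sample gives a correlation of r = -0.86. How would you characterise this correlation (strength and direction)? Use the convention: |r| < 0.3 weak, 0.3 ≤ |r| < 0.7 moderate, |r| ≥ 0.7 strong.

r = -0.86 < 0 so the relationship is negative.
|r| = 0.86, which falls in the strong range.

strong negative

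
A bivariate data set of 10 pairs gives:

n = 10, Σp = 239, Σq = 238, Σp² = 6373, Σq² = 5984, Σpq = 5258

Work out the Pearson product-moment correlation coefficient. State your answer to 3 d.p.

r = (nΣpq − ΣpΣq) / √[(nΣp² − (Σp)²)(nΣq² − (Σq)²)]
Numerator: 10×5258 − 239×238 = -4302
Denominator: √[(63730 − 57121)(59840 − 56644)] = √[6609 × 3196] = 4595.9073
r = -4302 / 4595.9073 ≈ -0.936

-0.936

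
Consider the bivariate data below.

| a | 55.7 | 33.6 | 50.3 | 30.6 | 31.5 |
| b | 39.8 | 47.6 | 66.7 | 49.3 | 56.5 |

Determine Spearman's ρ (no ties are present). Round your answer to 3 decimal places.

-0.300

Rank a: 5, 3, 4, 1, 2
Rank b: 1, 2, 5, 3, 4
d = rank(a) − rank(b): 4, 1, -1, -2, -2; Σd² = 26
ρ = 1 − 6Σd² / [n(n²−1)] = 1 − 6×26 / (5×24) = 1 − 156/120 ≈ -0.300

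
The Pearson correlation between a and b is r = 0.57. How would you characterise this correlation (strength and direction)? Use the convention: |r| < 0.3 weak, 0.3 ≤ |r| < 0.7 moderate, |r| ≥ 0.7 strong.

moderate positive

r = 0.57 > 0 so the relationship is positive.
|r| = 0.57, which falls in the moderate range.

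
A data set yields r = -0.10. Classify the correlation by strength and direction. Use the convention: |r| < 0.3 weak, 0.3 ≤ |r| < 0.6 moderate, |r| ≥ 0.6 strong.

r = -0.10 < 0 so the relationship is negative.
|r| = 0.10, which falls in the weak range.

weak negative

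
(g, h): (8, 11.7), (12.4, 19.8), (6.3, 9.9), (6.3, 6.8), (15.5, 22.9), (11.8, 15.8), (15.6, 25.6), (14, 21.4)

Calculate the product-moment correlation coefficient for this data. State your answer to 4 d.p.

n = 8, Σg = 89.9, Σh = 133.9, Σg² = 1115.99, Σh² = 2560.55, Σgh = 1684.68
nΣgh − ΣgΣh = 13477.44 − 12037.61 = 1439.83
nΣg² − (Σg)² = 8927.92 − 8082.01 = 845.91; nΣh² − (Σh)² = 20484.4 − 17929.21 = 2555.19
r = 1439.83 / √(845.91 × 2555.19) = 1439.83 / 1470.1907 ≈ 0.9793

0.9793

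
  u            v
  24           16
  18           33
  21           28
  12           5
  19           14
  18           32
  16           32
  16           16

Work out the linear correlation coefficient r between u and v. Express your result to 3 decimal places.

0.256

n = 8, Σu = 144, Σv = 176, Σu² = 2682, Σv² = 4654, Σuv = 3236
nΣuv − ΣuΣv = 25888 − 25344 = 544
nΣu² − (Σu)² = 21456 − 20736 = 720; nΣv² − (Σv)² = 37232 − 30976 = 6256
r = 544 / √(720 × 6256) = 544 / 2122.3383 ≈ 0.256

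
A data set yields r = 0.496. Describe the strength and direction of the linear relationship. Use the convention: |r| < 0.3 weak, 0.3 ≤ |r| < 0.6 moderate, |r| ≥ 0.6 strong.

moderate positive

r = 0.496 > 0 so the relationship is positive.
|r| = 0.496, which falls in the moderate range.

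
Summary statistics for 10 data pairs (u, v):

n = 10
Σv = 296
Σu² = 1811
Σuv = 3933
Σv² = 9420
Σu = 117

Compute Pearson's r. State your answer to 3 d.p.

0.871

r = (nΣuv − ΣuΣv) / √[(nΣu² − (Σu)²)(nΣv² − (Σv)²)]
Numerator: 10×3933 − 117×296 = 4698
Denominator: √[(18110 − 13689)(94200 − 87616)] = √[4421 × 6584] = 5395.1704
r = 4698 / 5395.1704 ≈ 0.871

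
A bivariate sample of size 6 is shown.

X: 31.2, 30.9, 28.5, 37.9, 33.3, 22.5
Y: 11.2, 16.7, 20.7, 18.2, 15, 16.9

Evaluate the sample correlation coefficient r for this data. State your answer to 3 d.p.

n = 6, ΣX = 184.3, ΣY = 98.7, ΣX² = 5792.05, ΣY² = 1674.67, ΣXY = 3024.95
nΣXY − ΣXΣY = 18149.7 − 18190.41 = -40.71
nΣX² − (ΣX)² = 34752.3 − 33966.49 = 785.81; nΣY² − (ΣY)² = 10048.02 − 9741.69 = 306.33
r = -40.71 / √(785.81 × 306.33) = -40.71 / 490.6294 ≈ -0.083

-0.083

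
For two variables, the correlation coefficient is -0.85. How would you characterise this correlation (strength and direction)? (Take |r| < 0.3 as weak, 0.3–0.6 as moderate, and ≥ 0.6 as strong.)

r = -0.85 < 0 so the relationship is negative.
|r| = 0.85, which falls in the strong range.

strong negative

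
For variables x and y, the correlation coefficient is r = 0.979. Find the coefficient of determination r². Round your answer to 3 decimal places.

r² = (0.979)² = 0.958

0.958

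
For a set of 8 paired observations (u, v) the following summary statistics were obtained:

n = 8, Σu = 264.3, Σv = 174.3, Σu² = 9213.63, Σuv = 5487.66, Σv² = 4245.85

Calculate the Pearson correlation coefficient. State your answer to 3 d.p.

r = (nΣuv − ΣuΣv) / √[(nΣu² − (Σu)²)(nΣv² − (Σv)²)]
Numerator: 8×5487.66 − 264.3×174.3 = -2166.21
Denominator: √[(73709.04 − 69854.49)(33966.8 − 30380.49)] = √[3854.55 × 3586.31] = 3718.0117
r = -2166.21 / 3718.0117 ≈ -0.583

-0.583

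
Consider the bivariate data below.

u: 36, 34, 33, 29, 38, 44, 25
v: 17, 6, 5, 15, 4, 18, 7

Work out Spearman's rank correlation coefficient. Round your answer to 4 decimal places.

0.1786

Rank u: 5, 4, 3, 2, 6, 7, 1
Rank v: 6, 3, 2, 5, 1, 7, 4
d = rank(u) − rank(v): -1, 1, 1, -3, 5, 0, -3; Σd² = 46
ρ = 1 − 6Σd² / [n(n²−1)] = 1 − 6×46 / (7×48) = 1 − 276/336 ≈ 0.1786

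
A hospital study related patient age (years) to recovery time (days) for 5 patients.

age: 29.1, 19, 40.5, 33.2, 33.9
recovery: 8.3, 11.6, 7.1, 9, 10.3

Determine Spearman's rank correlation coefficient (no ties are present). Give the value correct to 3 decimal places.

Rank age: 2, 1, 5, 3, 4
Rank recovery: 2, 5, 1, 3, 4
d = rank(age) − rank(recovery): 0, -4, 4, 0, 0; Σd² = 32
ρ = 1 − 6Σd² / [n(n²−1)] = 1 − 6×32 / (5×24) = 1 − 192/120 ≈ -0.600

-0.600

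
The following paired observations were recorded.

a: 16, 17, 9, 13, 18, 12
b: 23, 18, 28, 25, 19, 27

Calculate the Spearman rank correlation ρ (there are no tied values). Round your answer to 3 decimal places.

Rank a: 4, 5, 1, 3, 6, 2
Rank b: 3, 1, 6, 4, 2, 5
d = rank(a) − rank(b): 1, 4, -5, -1, 4, -3; Σd² = 68
ρ = 1 − 6Σd² / [n(n²−1)] = 1 − 6×68 / (6×35) = 1 − 408/210 ≈ -0.943

-0.943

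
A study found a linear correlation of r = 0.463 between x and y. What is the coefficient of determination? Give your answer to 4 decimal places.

r² = (0.463)² = 0.2144

0.2144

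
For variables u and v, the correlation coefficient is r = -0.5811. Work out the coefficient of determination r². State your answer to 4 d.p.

0.3377

r² = (-0.5811)² = 0.3377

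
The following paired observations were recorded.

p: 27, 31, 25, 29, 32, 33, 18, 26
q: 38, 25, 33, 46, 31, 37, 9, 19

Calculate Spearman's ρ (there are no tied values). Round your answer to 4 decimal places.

0.4048

Rank p: 4, 6, 2, 5, 7, 8, 1, 3
Rank q: 7, 3, 5, 8, 4, 6, 1, 2
d = rank(p) − rank(q): -3, 3, -3, -3, 3, 2, 0, 1; Σd² = 50
ρ = 1 − 6Σd² / [n(n²−1)] = 1 − 6×50 / (8×63) = 1 − 300/504 ≈ 0.4048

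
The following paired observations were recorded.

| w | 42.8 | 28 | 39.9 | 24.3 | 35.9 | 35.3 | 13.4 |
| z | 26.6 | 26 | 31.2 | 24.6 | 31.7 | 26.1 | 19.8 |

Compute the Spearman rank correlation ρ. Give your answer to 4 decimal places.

Rank w: 7, 3, 6, 2, 5, 4, 1
Rank z: 5, 3, 6, 2, 7, 4, 1
d = rank(w) − rank(z): 2, 0, 0, 0, -2, 0, 0; Σd² = 8
ρ = 1 − 6Σd² / [n(n²−1)] = 1 − 6×8 / (7×48) = 1 − 48/336 ≈ 0.8571

0.8571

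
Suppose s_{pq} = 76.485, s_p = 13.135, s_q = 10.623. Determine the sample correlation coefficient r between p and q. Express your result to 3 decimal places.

r = Cov(p,q) / (s_p · s_q) = 76.485 / (13.135 × 10.623)
  = 76.485 / 139.5331 ≈ 0.548

0.548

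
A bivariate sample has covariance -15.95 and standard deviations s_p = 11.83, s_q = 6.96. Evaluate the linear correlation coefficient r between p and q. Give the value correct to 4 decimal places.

-0.1937

r = Cov(p,q) / (s_p · s_q) = -15.95 / (11.83 × 6.96)
  = -15.95 / 82.3368 ≈ -0.1937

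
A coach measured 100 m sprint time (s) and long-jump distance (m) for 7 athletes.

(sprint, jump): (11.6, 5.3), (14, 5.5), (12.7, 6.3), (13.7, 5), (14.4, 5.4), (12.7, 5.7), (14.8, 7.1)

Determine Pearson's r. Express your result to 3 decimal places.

0.335

n = 7, Σx = 93.9, Σy = 40.3, Σx² = 1267.23, Σy² = 235.09, Σxy = 542.22
nΣxy − ΣxΣy = 3795.54 − 3784.17 = 11.37
nΣx² − (Σx)² = 8870.61 − 8817.21 = 53.4; nΣy² − (Σy)² = 1645.63 − 1624.09 = 21.54
r = 11.37 / √(53.4 × 21.54) = 11.37 / 33.9151 ≈ 0.335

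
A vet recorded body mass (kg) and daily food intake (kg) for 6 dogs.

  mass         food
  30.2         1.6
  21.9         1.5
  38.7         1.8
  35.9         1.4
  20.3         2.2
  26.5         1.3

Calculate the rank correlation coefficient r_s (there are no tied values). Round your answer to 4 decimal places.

-0.1429

Rank mass: 4, 2, 6, 5, 1, 3
Rank food: 4, 3, 5, 2, 6, 1
d = rank(mass) − rank(food): 0, -1, 1, 3, -5, 2; Σd² = 40
ρ = 1 − 6Σd² / [n(n²−1)] = 1 − 6×40 / (6×35) = 1 − 240/210 ≈ -0.1429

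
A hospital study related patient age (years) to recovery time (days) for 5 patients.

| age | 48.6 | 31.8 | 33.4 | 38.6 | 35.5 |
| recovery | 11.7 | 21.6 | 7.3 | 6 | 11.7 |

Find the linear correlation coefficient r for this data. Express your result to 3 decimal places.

-0.274

n = 5, Σx = 187.9, Σy = 58.3, Σx² = 7238.97, Σy² = 829.63, Σxy = 2146.27
nΣxy − ΣxΣy = 10731.35 − 10954.57 = -223.22
nΣx² − (Σx)² = 36194.85 − 35306.41 = 888.44; nΣy² − (Σy)² = 4148.15 − 3398.89 = 749.26
r = -223.22 / √(888.44 × 749.26) = -223.22 / 815.8876 ≈ -0.274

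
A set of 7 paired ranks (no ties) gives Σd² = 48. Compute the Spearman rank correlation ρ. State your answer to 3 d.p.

ρ = 1 − 6Σd² / [n(n²−1)] = 1 − 6×48 / (7×48)
  = 1 − 288/336 = 1 − 0.8571 ≈ 0.143

0.143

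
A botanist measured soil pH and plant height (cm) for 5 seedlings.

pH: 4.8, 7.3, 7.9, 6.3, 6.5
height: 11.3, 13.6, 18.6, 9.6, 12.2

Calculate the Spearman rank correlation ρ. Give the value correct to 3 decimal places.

Rank pH: 1, 4, 5, 2, 3
Rank height: 2, 4, 5, 1, 3
d = rank(pH) − rank(height): -1, 0, 0, 1, 0; Σd² = 2
ρ = 1 − 6Σd² / [n(n²−1)] = 1 − 6×2 / (5×24) = 1 − 12/120 ≈ 0.900

0.900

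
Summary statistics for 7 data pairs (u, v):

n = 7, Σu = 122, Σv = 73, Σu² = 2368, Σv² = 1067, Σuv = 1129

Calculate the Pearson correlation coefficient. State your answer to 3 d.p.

r = (nΣuv − ΣuΣv) / √[(nΣu² − (Σu)²)(nΣv² − (Σv)²)]
Numerator: 7×1129 − 122×73 = -1003
Denominator: √[(16576 − 14884)(7469 − 5329)] = √[1692 × 2140] = 1902.8610
r = -1003 / 1902.8610 ≈ -0.527

-0.527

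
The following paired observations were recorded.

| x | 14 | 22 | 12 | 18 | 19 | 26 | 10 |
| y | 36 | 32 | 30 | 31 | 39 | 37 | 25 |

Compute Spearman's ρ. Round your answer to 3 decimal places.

Rank x: 3, 6, 2, 4, 5, 7, 1
Rank y: 5, 4, 2, 3, 7, 6, 1
d = rank(x) − rank(y): -2, 2, 0, 1, -2, 1, 0; Σd² = 14
ρ = 1 − 6Σd² / [n(n²−1)] = 1 − 6×14 / (7×48) = 1 − 84/336 ≈ 0.750

0.750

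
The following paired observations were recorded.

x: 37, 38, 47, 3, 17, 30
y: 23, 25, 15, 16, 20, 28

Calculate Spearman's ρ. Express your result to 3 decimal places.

-0.029

Rank x: 4, 5, 6, 1, 2, 3
Rank y: 4, 5, 1, 2, 3, 6
d = rank(x) − rank(y): 0, 0, 5, -1, -1, -3; Σd² = 36
ρ = 1 − 6Σd² / [n(n²−1)] = 1 − 6×36 / (6×35) = 1 − 216/210 ≈ -0.029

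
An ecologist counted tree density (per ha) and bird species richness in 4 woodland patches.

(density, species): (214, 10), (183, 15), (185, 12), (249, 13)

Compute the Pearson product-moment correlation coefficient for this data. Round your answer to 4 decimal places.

n = 4, Σx = 831, Σy = 50, Σx² = 175511, Σy² = 638, Σxy = 10342
nΣxy − ΣxΣy = 41368 − 41550 = -182
nΣx² − (Σx)² = 702044 − 690561 = 11483; nΣy² − (Σy)² = 2552 − 2500 = 52
r = -182 / √(11483 × 52) = -182 / 772.7328 ≈ -0.2355

-0.2355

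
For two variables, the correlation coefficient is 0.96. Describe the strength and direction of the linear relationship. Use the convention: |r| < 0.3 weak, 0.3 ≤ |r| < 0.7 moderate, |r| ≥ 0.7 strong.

r = 0.96 > 0 so the relationship is positive.
|r| = 0.96, which falls in the strong range.

strong positive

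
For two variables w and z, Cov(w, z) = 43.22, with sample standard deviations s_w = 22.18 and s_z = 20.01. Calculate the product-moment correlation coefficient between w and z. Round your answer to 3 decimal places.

0.097

r = Cov(w,z) / (s_w · s_z) = 43.22 / (22.18 × 20.01)
  = 43.22 / 443.8218 ≈ 0.097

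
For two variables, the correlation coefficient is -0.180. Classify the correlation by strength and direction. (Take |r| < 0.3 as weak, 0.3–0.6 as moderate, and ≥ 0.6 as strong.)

r = -0.180 < 0 so the relationship is negative.
|r| = 0.180, which falls in the weak range.

weak negative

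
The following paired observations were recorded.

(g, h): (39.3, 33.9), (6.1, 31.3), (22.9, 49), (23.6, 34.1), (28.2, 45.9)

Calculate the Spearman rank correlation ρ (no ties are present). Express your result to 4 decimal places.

0.1000

Rank g: 5, 1, 2, 3, 4
Rank h: 2, 1, 5, 3, 4
d = rank(g) − rank(h): 3, 0, -3, 0, 0; Σd² = 18
ρ = 1 − 6Σd² / [n(n²−1)] = 1 − 6×18 / (5×24) = 1 − 108/120 ≈ 0.1000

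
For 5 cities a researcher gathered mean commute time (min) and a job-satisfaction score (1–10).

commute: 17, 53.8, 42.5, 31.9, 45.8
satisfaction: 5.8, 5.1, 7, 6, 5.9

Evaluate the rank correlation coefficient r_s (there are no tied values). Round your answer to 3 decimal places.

-0.300

Rank commute: 1, 5, 3, 2, 4
Rank satisfaction: 2, 1, 5, 4, 3
d = rank(commute) − rank(satisfaction): -1, 4, -2, -2, 1; Σd² = 26
ρ = 1 − 6Σd² / [n(n²−1)] = 1 − 6×26 / (5×24) = 1 − 156/120 ≈ -0.300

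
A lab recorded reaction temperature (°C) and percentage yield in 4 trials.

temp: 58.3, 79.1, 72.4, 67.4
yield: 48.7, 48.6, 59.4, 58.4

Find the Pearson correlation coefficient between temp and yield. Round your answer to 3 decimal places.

0.088

n = 4, Σx = 277.2, Σy = 215.1, Σx² = 19440.22, Σy² = 11672.57, Σxy = 14920.19
nΣxy − ΣxΣy = 59680.76 − 59625.72 = 55.04
nΣx² − (Σx)² = 77760.88 − 76839.84 = 921.04; nΣy² − (Σy)² = 46690.28 − 46268.01 = 422.27
r = 55.04 / √(921.04 × 422.27) = 55.04 / 623.6406 ≈ 0.088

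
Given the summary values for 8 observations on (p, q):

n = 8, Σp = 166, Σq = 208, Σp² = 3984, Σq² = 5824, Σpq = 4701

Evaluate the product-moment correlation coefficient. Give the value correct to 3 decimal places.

r = (nΣpq − ΣpΣq) / √[(nΣp² − (Σp)²)(nΣq² − (Σq)²)]
Numerator: 8×4701 − 166×208 = 3080
Denominator: √[(31872 − 27556)(46592 − 43264)] = √[4316 × 3328] = 3789.9404
r = 3080 / 3789.9404 ≈ 0.813

0.813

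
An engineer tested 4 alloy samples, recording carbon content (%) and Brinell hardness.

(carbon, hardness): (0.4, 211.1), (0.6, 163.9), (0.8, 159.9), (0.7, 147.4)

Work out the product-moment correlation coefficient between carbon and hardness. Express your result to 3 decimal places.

n = 4, Σx = 2.5, Σy = 682.3, Σx² = 1.65, Σy² = 118721.19, Σxy = 413.88
nΣxy − ΣxΣy = 1655.52 − 1705.75 = -50.23
nΣx² − (Σx)² = 6.6 − 6.25 = 0.35; nΣy² − (Σy)² = 474884.76 − 465533.29 = 9351.47
r = -50.23 / √(0.35 × 9351.47) = -50.23 / 57.2103 ≈ -0.878

-0.878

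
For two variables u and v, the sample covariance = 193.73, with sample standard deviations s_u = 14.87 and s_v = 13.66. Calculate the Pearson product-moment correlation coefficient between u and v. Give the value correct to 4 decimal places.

r = Cov(u,v) / (s_u · s_v) = 193.73 / (14.87 × 13.66)
  = 193.73 / 203.1242 ≈ 0.9538

0.9538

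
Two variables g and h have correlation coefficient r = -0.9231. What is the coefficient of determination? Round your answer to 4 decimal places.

r² = (-0.9231)² = 0.8521

0.8521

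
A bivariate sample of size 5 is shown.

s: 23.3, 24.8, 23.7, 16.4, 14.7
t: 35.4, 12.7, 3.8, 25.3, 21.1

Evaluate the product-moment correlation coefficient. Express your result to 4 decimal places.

n = 5, Σs = 102.9, Σt = 98.3, Σs² = 2204.67, Σt² = 2514.19, Σst = 1954.93
nΣst − ΣsΣt = 9774.65 − 10115.07 = -340.42
nΣs² − (Σs)² = 11023.35 − 10588.41 = 434.94; nΣt² − (Σt)² = 12570.95 − 9662.89 = 2908.06
r = -340.42 / √(434.94 × 2908.06) = -340.42 / 1124.6473 ≈ -0.3027

-0.3027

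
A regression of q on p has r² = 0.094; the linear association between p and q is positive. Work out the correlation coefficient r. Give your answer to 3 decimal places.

0.307

|r| = √0.094 = 0.307
The association is positive, so r = 0.307.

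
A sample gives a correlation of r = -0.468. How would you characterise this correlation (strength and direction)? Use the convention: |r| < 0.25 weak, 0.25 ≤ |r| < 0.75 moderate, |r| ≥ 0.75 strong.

moderate negative

r = -0.468 < 0 so the relationship is negative.
|r| = 0.468, which falls in the moderate range.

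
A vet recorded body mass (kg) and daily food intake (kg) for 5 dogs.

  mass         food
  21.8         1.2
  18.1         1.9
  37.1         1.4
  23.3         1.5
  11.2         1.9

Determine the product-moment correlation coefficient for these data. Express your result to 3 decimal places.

n = 5, Σx = 111.5, Σy = 7.9, Σx² = 2847.59, Σy² = 12.87, Σxy = 168.72
nΣxy − ΣxΣy = 843.6 − 880.85 = -37.25
nΣx² − (Σx)² = 14237.95 − 12432.25 = 1805.7; nΣy² − (Σy)² = 64.35 − 62.41 = 1.94
r = -37.25 / √(1805.7 × 1.94) = -37.25 / 59.1866 ≈ -0.629

-0.629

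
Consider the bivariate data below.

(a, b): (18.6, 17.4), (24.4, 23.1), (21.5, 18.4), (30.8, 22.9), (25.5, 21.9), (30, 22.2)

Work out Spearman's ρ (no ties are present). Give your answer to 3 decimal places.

0.657

Rank a: 1, 3, 2, 6, 4, 5
Rank b: 1, 6, 2, 5, 3, 4
d = rank(a) − rank(b): 0, -3, 0, 1, 1, 1; Σd² = 12
ρ = 1 − 6Σd² / [n(n²−1)] = 1 − 6×12 / (6×35) = 1 − 72/210 ≈ 0.657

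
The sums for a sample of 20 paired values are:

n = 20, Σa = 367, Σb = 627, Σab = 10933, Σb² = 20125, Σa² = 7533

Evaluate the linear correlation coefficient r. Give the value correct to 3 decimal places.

r = (nΣab − ΣaΣb) / √[(nΣa² − (Σa)²)(nΣb² − (Σb)²)]
Numerator: 20×10933 − 367×627 = -11449
Denominator: √[(150660 − 134689)(402500 − 393129)] = √[15971 × 9371] = 12233.7337
r = -11449 / 12233.7337 ≈ -0.936

-0.936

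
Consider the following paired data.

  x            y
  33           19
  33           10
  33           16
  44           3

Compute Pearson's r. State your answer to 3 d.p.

n = 4, Σx = 143, Σy = 48, Σx² = 5203, Σy² = 726, Σxy = 1617
nΣxy − ΣxΣy = 6468 − 6864 = -396
nΣx² − (Σx)² = 20812 − 20449 = 363; nΣy² − (Σy)² = 2904 − 2304 = 600
r = -396 / √(363 × 600) = -396 / 466.6905 ≈ -0.849

-0.849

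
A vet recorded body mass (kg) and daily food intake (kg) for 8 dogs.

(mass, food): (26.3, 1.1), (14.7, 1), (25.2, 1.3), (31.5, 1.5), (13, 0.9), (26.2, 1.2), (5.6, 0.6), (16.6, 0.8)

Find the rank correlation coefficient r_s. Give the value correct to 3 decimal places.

0.833

Rank mass: 7, 3, 5, 8, 2, 6, 1, 4
Rank food: 5, 4, 7, 8, 3, 6, 1, 2
d = rank(mass) − rank(food): 2, -1, -2, 0, -1, 0, 0, 2; Σd² = 14
ρ = 1 − 6Σd² / [n(n²−1)] = 1 − 6×14 / (8×63) = 1 − 84/504 ≈ 0.833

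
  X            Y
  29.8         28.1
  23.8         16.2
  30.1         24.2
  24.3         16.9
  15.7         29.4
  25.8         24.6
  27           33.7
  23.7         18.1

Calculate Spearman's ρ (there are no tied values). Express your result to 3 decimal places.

0.214

Rank X: 7, 3, 8, 4, 1, 5, 6, 2
Rank Y: 6, 1, 4, 2, 7, 5, 8, 3
d = rank(X) − rank(Y): 1, 2, 4, 2, -6, 0, -2, -1; Σd² = 66
ρ = 1 − 6Σd² / [n(n²−1)] = 1 − 6×66 / (8×63) = 1 − 396/504 ≈ 0.214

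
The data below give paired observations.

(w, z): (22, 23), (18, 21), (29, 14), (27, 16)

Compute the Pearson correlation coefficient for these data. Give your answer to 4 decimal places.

-0.8623

n = 4, Σw = 96, Σz = 74, Σw² = 2378, Σz² = 1422, Σwz = 1722
nΣwz − ΣwΣz = 6888 − 7104 = -216
nΣw² − (Σw)² = 9512 − 9216 = 296; nΣz² − (Σz)² = 5688 − 5476 = 212
r = -216 / √(296 × 212) = -216 / 250.5035 ≈ -0.8623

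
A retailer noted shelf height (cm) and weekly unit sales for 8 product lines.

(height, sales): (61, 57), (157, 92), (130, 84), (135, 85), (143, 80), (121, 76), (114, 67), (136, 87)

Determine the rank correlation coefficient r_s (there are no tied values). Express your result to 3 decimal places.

0.857

Rank height: 1, 8, 4, 5, 7, 3, 2, 6
Rank sales: 1, 8, 5, 6, 4, 3, 2, 7
d = rank(height) − rank(sales): 0, 0, -1, -1, 3, 0, 0, -1; Σd² = 12
ρ = 1 − 6Σd² / [n(n²−1)] = 1 − 6×12 / (8×63) = 1 − 72/504 ≈ 0.857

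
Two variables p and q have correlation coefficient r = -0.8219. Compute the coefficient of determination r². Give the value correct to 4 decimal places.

0.6755

r² = (-0.8219)² = 0.6755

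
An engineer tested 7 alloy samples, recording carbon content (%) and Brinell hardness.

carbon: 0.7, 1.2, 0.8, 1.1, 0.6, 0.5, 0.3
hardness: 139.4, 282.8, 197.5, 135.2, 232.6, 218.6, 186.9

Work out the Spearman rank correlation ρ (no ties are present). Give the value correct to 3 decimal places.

0.071

Rank carbon: 4, 7, 5, 6, 3, 2, 1
Rank hardness: 2, 7, 4, 1, 6, 5, 3
d = rank(carbon) − rank(hardness): 2, 0, 1, 5, -3, -3, -2; Σd² = 52
ρ = 1 − 6Σd² / [n(n²−1)] = 1 − 6×52 / (7×48) = 1 − 312/336 ≈ 0.071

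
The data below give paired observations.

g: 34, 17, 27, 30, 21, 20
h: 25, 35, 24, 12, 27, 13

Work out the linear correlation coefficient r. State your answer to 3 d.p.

-0.338

n = 6, Σg = 149, Σh = 136, Σg² = 3915, Σh² = 3468, Σgh = 3280
nΣgh − ΣgΣh = 19680 − 20264 = -584
nΣg² − (Σg)² = 23490 − 22201 = 1289; nΣh² − (Σh)² = 20808 − 18496 = 2312
r = -584 / √(1289 × 2312) = -584 / 1726.3163 ≈ -0.338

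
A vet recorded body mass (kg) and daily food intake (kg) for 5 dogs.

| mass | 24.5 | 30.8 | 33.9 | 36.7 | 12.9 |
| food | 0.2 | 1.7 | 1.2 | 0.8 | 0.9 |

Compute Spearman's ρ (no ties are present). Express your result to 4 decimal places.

0.1000

Rank mass: 2, 3, 4, 5, 1
Rank food: 1, 5, 4, 2, 3
d = rank(mass) − rank(food): 1, -2, 0, 3, -2; Σd² = 18
ρ = 1 − 6Σd² / [n(n²−1)] = 1 − 6×18 / (5×24) = 1 − 108/120 ≈ 0.1000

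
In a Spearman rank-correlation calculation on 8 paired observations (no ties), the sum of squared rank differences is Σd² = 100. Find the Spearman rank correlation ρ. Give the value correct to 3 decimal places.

ρ = 1 − 6Σd² / [n(n²−1)] = 1 − 6×100 / (8×63)
  = 1 − 600/504 = 1 − 1.1905 ≈ -0.190

-0.190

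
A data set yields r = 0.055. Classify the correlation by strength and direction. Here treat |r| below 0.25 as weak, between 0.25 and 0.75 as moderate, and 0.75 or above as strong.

weak positive

r = 0.055 > 0 so the relationship is positive.
|r| = 0.055, which falls in the weak range.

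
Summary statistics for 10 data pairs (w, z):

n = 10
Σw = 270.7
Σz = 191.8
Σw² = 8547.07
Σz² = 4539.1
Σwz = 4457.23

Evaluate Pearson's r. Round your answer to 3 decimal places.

-0.717

r = (nΣwz − ΣwΣz) / √[(nΣw² − (Σw)²)(nΣz² − (Σz)²)]
Numerator: 10×4457.23 − 270.7×191.8 = -7347.96
Denominator: √[(85470.7 − 73278.49)(45391 − 36787.24)] = √[12192.21 × 8603.76] = 10242.0139
r = -7347.96 / 10242.0139 ≈ -0.717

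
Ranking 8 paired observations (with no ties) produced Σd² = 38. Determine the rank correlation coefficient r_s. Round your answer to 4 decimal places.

ρ = 1 − 6Σd² / [n(n²−1)] = 1 − 6×38 / (8×63)
  = 1 − 228/504 = 1 − 0.45238 ≈ 0.5476

0.5476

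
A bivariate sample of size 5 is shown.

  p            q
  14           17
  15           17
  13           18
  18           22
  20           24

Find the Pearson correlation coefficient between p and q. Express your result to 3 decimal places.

0.935

n = 5, Σp = 80, Σq = 98, Σp² = 1314, Σq² = 1962, Σpq = 1603
nΣpq − ΣpΣq = 8015 − 7840 = 175
nΣp² − (Σp)² = 6570 − 6400 = 170; nΣq² − (Σq)² = 9810 − 9604 = 206
r = 175 / √(170 × 206) = 175 / 187.1363 ≈ 0.935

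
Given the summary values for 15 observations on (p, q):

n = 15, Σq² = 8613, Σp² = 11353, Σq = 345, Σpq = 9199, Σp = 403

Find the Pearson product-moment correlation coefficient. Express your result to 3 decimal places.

-0.117

r = (nΣpq − ΣpΣq) / √[(nΣp² − (Σp)²)(nΣq² − (Σq)²)]
Numerator: 15×9199 − 403×345 = -1050
Denominator: √[(170295 − 162409)(129195 − 119025)] = √[7886 × 10170] = 8955.4799
r = -1050 / 8955.4799 ≈ -0.117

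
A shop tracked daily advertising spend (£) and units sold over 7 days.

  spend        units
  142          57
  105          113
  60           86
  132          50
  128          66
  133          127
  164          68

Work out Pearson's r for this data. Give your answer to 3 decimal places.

-0.307

n = 7, Σx = 864, Σy = 567, Σx² = 113182, Σy² = 51023, Σxy = 68210
nΣxy − ΣxΣy = 477470 − 489888 = -12418
nΣx² − (Σx)² = 792274 − 746496 = 45778; nΣy² − (Σy)² = 357161 − 321489 = 35672
r = -12418 / √(45778 × 35672) = -12418 / 40410.3058 ≈ -0.307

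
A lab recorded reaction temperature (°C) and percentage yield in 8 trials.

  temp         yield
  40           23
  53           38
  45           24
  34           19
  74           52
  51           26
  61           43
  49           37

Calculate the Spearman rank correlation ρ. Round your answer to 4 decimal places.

Rank temp: 2, 6, 3, 1, 8, 5, 7, 4
Rank yield: 2, 6, 3, 1, 8, 4, 7, 5
d = rank(temp) − rank(yield): 0, 0, 0, 0, 0, 1, 0, -1; Σd² = 2
ρ = 1 − 6Σd² / [n(n²−1)] = 1 − 6×2 / (8×63) = 1 − 12/504 ≈ 0.9762

0.9762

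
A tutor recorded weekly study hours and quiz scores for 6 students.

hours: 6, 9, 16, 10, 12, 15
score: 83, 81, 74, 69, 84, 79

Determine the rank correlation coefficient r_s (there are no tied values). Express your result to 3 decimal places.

-0.371

Rank hours: 1, 2, 6, 3, 4, 5
Rank score: 5, 4, 2, 1, 6, 3
d = rank(hours) − rank(score): -4, -2, 4, 2, -2, 2; Σd² = 48
ρ = 1 − 6Σd² / [n(n²−1)] = 1 − 6×48 / (6×35) = 1 − 288/210 ≈ -0.371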